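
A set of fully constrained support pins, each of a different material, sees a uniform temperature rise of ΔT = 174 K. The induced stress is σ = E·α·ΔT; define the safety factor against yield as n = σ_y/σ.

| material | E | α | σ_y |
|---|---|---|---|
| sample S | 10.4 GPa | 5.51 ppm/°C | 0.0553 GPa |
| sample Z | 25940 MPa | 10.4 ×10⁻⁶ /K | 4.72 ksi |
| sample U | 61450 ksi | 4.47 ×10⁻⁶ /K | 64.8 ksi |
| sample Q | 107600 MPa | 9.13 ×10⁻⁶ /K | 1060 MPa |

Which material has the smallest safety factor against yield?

sample Z

Per material, after unit conversion:
  sample S: E = 10.40, α = 5.51, σ_y = 55.30 → σ = 9.97 MPa, n = 5.55
  sample Z: E = 25.94, α = 10.4, σ_y = 32.54 → σ = 46.9 MPa, n = 0.693
  sample U: E = 423.7, α = 4.47, σ_y = 446.8 → σ = 330 MPa, n = 1.36
  sample Q: E = 107.6, α = 9.13, σ_y = 1060 → σ = 171 MPa, n = 6.20
Sample Z has the lowest safety factor, n = 0.693.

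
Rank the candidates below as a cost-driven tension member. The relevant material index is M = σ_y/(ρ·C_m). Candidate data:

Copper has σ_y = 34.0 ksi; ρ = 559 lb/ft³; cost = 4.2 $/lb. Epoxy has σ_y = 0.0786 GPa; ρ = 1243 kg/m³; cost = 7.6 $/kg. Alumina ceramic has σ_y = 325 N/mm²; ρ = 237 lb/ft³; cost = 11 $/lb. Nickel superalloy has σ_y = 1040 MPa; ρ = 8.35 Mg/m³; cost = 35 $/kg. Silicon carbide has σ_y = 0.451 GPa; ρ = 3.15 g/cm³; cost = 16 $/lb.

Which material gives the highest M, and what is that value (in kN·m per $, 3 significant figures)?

Convert each candidate to consistent units, then evaluate M:
  copper: σ_y = 234.4 MPa, ρ = 8954 kg/m³, cost = 9.259 $/kg
  epoxy: σ_y = 78.60 MPa, ρ = 1243 kg/m³, cost = 7.600 $/kg
  alumina ceramic: σ_y = 325.0 MPa, ρ = 3796 kg/m³, cost = 24.25 $/kg
  nickel superalloy: σ_y = 1040 MPa, ρ = 8350 kg/m³, cost = 35.00 $/kg
  silicon carbide: σ_y = 451.0 MPa, ρ = 3150 kg/m³, cost = 35.27 $/kg
  epoxy: M = 8.32 kN·m per $
  silicon carbide: M = 4.06 kN·m per $
  nickel superalloy: M = 3.56 kN·m per $
  alumina ceramic: M = 3.53 kN·m per $
  copper: M = 2.83 kN·m per $
Highest index: epoxy.

epoxy, M = 8.32 kN·m per $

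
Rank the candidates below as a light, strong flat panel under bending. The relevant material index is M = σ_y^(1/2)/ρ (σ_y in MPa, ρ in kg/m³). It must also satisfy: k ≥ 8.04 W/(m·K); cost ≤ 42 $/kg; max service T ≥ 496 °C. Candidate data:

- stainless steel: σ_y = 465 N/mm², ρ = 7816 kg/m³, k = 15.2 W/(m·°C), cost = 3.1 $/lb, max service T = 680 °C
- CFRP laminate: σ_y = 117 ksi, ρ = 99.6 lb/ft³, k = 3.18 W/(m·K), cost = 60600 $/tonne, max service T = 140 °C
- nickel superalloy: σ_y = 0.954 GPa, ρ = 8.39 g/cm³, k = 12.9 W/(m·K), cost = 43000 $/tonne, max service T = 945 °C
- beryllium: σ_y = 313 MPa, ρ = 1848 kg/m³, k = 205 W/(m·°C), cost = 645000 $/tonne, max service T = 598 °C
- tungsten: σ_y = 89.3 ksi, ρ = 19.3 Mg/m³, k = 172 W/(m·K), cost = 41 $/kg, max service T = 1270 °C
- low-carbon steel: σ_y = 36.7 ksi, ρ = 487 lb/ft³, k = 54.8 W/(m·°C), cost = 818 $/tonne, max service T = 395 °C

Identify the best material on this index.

stainless steel

Screen on constraints: k ≥ 8.04 W/(m·K); cost ≤ 42 $/kg; max service T ≥ 496 °C. Survivors: stainless steel, tungsten.
Convert each candidate to consistent units, then evaluate M:
  stainless steel: σ_y = 465.0 MPa, ρ = 7816 kg/m³
  tungsten: σ_y = 615.7 MPa, ρ = 19300 kg/m³
  stainless steel: M = 2.76×10⁻³
  tungsten: M = 1.29×10⁻³
The maximum is for stainless steel.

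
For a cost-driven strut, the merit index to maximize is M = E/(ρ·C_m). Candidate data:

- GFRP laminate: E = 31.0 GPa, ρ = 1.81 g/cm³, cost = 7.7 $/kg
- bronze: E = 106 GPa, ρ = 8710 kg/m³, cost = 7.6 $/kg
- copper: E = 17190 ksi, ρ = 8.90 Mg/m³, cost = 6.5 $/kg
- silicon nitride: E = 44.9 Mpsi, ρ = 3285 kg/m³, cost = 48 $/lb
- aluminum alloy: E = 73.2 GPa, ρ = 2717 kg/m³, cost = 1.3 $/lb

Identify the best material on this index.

Convert each candidate to consistent units, then evaluate M:
  GFRP laminate: E = 31.00 GPa, ρ = 1810 kg/m³, cost = 7.700 $/kg
  bronze: E = 106.0 GPa, ρ = 8710 kg/m³, cost = 7.600 $/kg
  copper: E = 118.5 GPa, ρ = 8900 kg/m³, cost = 6.500 $/kg
  silicon nitride: E = 309.6 GPa, ρ = 3285 kg/m³, cost = 105.8 $/kg
  aluminum alloy: E = 73.20 GPa, ρ = 2717 kg/m³, cost = 2.866 $/kg
  aluminum alloy: M = 9.40 MN·m per $
  GFRP laminate: M = 2.22 MN·m per $
  copper: M = 2.05 MN·m per $
  bronze: M = 1.60 MN·m per $
  silicon nitride: M = 0.891 MN·m per $
Highest index: aluminum alloy.

aluminum alloy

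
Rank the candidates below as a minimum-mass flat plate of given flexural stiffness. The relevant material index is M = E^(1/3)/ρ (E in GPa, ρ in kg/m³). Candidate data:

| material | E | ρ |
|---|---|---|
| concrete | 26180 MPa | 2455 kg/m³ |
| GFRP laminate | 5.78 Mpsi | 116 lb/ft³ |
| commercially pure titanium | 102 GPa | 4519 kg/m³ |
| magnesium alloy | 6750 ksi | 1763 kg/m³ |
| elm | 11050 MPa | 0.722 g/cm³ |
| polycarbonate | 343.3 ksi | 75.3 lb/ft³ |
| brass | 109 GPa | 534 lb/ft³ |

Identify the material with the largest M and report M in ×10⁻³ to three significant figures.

elm, M = 3.08×10⁻³

Normalizing units and computing the index:
  concrete: E = 26.18 GPa, ρ = 2455 kg/m³
  GFRP laminate: E = 39.85 GPa, ρ = 1858 kg/m³
  commercially pure titanium: E = 102.0 GPa, ρ = 4519 kg/m³
  magnesium alloy: E = 46.54 GPa, ρ = 1763 kg/m³
  elm: E = 11.05 GPa, ρ = 722.0 kg/m³
  polycarbonate: E = 2.367 GPa, ρ = 1206 kg/m³
  brass: E = 109.0 GPa, ρ = 8554 kg/m³
  elm: M = 3.08×10⁻³
  magnesium alloy: M = 2.04×10⁻³
  GFRP laminate: M = 1.84×10⁻³
  concrete: M = 1.21×10⁻³
  polycarbonate: M = 1.10×10⁻³
  commercially pure titanium: M = 1.03×10⁻³
  brass: M = 0.558×10⁻³
The maximum is for elm.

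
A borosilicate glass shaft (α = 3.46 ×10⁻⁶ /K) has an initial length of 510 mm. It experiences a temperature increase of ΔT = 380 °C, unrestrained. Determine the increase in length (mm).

ΔL = α·L₀·ΔT = 3.46×10⁻⁶ × 510 mm × 380.0 K = 0.671 mm.

0.671 mm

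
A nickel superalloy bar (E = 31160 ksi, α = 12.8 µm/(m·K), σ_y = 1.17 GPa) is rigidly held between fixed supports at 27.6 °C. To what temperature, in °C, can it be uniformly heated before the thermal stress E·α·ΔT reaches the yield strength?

E = 31160 ksi = 214.8 GPa.
σ_y = 1.17 GPa = 1170 MPa.
E·α·ΔT = 1170 MPa ⇒ ΔT = 1170 / (214.8×10³ × 12.8×10⁻⁶) = 425.5 K.
T = 27.6 + 425.5 = 453.1 °C.

453 °C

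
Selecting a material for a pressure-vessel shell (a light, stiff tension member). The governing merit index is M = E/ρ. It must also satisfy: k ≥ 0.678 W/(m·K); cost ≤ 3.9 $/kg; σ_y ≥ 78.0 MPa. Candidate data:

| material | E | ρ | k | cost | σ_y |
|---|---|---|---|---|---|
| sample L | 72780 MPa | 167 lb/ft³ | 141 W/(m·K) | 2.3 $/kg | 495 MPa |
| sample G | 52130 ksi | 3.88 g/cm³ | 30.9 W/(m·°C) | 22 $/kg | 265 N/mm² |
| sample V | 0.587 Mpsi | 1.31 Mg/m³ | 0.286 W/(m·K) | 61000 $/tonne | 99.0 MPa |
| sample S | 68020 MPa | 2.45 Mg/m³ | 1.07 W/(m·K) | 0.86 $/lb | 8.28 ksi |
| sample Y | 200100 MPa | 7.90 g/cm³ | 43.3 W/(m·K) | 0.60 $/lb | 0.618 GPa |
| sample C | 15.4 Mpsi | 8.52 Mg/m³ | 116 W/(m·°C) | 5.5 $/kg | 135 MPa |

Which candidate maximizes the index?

sample L

Screen on constraints: k ≥ 0.678 W/(m·K); cost ≤ 3.9 $/kg; σ_y ≥ 78.0 MPa. Survivors: sample L, sample Y.
After converting to SI:
  sample L: E = 72.78 GPa, ρ = 2675 kg/m³
  sample Y: E = 200.1 GPa, ρ = 7900 kg/m³
  sample L: M = 27.2 MN·m/kg
  sample Y: M = 25.3 MN·m/kg
Highest index: sample L.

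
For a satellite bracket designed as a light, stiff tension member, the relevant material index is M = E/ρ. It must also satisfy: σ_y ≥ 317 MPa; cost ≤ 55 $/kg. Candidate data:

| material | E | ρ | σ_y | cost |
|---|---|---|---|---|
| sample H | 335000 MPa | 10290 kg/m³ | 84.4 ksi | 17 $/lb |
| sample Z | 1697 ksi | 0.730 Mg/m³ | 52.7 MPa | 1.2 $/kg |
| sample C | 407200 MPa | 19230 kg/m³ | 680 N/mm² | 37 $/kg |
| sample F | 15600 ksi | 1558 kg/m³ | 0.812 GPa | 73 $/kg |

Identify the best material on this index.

Screen on constraints: σ_y ≥ 317 MPa; cost ≤ 55 $/kg. Survivors: sample H, sample C.
After converting to SI:
  sample H: E = 335.0 GPa, ρ = 10290 kg/m³
  sample C: E = 407.2 GPa, ρ = 19230 kg/m³
  sample H: M = 32.6 MN·m/kg
  sample C: M = 21.2 MN·m/kg
The maximum is for sample H.

sample H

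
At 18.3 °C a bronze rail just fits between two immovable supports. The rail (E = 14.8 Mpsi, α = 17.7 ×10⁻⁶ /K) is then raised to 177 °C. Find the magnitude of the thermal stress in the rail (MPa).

E = 14.8 Mpsi = 102.0 GPa.
ΔT = 158.7 K. Constrained thermal stress σ = E·α·ΔT = 102.0×10³ MPa × 17.7×10⁻⁶ × 158.7 = 287 MPa (compressive).

287 MPa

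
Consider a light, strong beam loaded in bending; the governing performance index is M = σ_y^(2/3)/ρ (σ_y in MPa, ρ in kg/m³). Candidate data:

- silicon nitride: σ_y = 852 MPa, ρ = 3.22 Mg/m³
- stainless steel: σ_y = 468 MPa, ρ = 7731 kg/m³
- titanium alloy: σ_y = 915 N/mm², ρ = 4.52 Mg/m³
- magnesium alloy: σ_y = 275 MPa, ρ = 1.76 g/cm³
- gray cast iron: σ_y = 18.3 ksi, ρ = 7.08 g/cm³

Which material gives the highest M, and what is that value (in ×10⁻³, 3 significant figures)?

After converting to SI:
  silicon nitride: σ_y = 852.0 MPa, ρ = 3220 kg/m³
  stainless steel: σ_y = 468.0 MPa, ρ = 7731 kg/m³
  titanium alloy: σ_y = 915.0 MPa, ρ = 4520 kg/m³
  magnesium alloy: σ_y = 275.0 MPa, ρ = 1760 kg/m³
  gray cast iron: σ_y = 126.2 MPa, ρ = 7080 kg/m³
  silicon nitride: M = 27.9×10⁻³
  magnesium alloy: M = 24.0×10⁻³
  titanium alloy: M = 20.9×10⁻³
  stainless steel: M = 7.80×10⁻³
  gray cast iron: M = 3.55×10⁻³
The maximum is for silicon nitride.

silicon nitride, M = 27.9×10⁻³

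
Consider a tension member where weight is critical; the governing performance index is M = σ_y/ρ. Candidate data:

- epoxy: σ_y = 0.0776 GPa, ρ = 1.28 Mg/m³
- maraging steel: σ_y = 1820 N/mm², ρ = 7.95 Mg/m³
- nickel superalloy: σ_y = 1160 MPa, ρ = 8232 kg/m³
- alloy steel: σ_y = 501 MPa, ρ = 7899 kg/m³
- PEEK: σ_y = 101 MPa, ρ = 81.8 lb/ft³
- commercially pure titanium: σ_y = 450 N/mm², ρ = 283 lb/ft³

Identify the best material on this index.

maraging steel

In SI units:
  epoxy: σ_y = 77.60 MPa, ρ = 1280 kg/m³
  maraging steel: σ_y = 1820 MPa, ρ = 7950 kg/m³
  nickel superalloy: σ_y = 1160 MPa, ρ = 8232 kg/m³
  alloy steel: σ_y = 501.0 MPa, ρ = 7899 kg/m³
  PEEK: σ_y = 101.0 MPa, ρ = 1310 kg/m³
  commercially pure titanium: σ_y = 450.0 MPa, ρ = 4533 kg/m³
  maraging steel: M = 229 kN·m/kg
  nickel superalloy: M = 141 kN·m/kg
  commercially pure titanium: M = 99.3 kN·m/kg
  PEEK: M = 77.1 kN·m/kg
  alloy steel: M = 63.4 kN·m/kg
  epoxy: M = 60.6 kN·m/kg
Maraging steel has the largest M.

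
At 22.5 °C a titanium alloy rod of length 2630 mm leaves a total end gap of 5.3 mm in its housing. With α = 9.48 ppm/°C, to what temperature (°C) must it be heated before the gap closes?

235 °C

α·L₀·ΔT = 5.3 mm ⇒ ΔT = 5.3 / (9.48×10⁻⁶ × 2630.0) = 212.6 K.
T = 22.5 + 212.6 = 235.1 °C.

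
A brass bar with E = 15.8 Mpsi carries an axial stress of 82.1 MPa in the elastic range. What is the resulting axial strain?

E = 15.8 Mpsi = 108.9 GPa = 108900 MPa.
ε = σ/E = 82.1 / 108900 = 7.54×10⁻⁴.

7.54×10⁻⁴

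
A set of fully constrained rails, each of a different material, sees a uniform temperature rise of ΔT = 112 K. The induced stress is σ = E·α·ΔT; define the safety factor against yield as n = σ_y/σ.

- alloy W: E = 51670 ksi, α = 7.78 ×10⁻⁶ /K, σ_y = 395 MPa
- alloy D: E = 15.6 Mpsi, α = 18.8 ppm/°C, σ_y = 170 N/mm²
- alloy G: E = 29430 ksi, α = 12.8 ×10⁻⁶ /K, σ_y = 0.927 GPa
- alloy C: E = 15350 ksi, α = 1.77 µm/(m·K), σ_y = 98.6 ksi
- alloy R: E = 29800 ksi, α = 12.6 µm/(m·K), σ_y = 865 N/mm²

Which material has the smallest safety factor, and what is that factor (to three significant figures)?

In consistent units (E in GPa, α in ×10⁻⁶/K, σ_y in MPa):
  alloy W: E = 356.3, α = 7.78, σ_y = 395.0 → σ = 310 MPa, n = 1.27
  alloy D: E = 107.6, α = 18.8, σ_y = 170.0 → σ = 226 MPa, n = 0.751
  alloy G: E = 202.9, α = 12.8, σ_y = 927.0 → σ = 291 MPa, n = 3.19
  alloy C: E = 105.8, α = 1.77, σ_y = 679.8 → σ = 21.0 MPa, n = 32.4
  alloy R: E = 205.5, α = 12.6, σ_y = 865.0 → σ = 290 MPa, n = 2.98
Alloy D has the lowest safety factor, n = 0.751.

alloy D, n = 0.751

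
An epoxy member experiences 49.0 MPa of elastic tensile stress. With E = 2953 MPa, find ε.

E = 2953 MPa = 2.953 GPa = 2953 MPa.
ε = σ/E = 49.0 / 2953 = 0.0166.

0.0166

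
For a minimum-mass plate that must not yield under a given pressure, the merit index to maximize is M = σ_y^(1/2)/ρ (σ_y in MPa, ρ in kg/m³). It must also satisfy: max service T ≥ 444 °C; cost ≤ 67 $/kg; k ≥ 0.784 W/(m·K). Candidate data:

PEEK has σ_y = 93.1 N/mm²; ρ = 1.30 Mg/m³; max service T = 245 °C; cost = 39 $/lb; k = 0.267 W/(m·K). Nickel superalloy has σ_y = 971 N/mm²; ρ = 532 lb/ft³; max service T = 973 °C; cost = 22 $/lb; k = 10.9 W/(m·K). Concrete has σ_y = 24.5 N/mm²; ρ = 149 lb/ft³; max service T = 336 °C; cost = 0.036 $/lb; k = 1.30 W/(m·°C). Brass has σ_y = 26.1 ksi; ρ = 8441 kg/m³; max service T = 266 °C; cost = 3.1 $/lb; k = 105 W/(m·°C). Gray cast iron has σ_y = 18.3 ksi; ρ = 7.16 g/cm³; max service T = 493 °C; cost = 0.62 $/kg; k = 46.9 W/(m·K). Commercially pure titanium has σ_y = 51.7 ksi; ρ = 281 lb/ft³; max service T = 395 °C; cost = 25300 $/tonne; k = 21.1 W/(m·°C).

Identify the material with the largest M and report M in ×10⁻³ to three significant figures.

Screen on constraints: max service T ≥ 444 °C; cost ≤ 67 $/kg; k ≥ 0.784 W/(m·K). Survivors: nickel superalloy, gray cast iron.
In SI units:
  nickel superalloy: σ_y = 971.0 MPa, ρ = 8522 kg/m³
  gray cast iron: σ_y = 126.2 MPa, ρ = 7160 kg/m³
  nickel superalloy: M = 3.66×10⁻³
  gray cast iron: M = 1.57×10⁻³
The maximum is for nickel superalloy.

nickel superalloy, M = 3.66×10⁻³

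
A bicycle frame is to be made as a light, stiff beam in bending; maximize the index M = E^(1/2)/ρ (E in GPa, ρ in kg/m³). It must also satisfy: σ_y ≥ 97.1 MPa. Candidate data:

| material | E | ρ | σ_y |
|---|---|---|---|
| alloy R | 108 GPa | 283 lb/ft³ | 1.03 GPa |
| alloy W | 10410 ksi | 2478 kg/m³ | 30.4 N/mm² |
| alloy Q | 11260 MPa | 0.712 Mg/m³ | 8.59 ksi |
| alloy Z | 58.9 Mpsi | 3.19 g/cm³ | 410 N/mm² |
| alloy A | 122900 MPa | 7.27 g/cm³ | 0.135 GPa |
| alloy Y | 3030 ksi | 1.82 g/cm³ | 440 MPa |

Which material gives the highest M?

alloy Z

Screen on constraints: σ_y ≥ 97.1 MPa. Survivors: alloy R, alloy Z, alloy A, alloy Y.
Putting every candidate on a common basis:
  alloy R: E = 108.0 GPa, ρ = 4533 kg/m³
  alloy Z: E = 406.1 GPa, ρ = 3190 kg/m³
  alloy A: E = 122.9 GPa, ρ = 7270 kg/m³
  alloy Y: E = 20.89 GPa, ρ = 1820 kg/m³
  alloy Z: M = 6.32×10⁻³
  alloy Y: M = 2.51×10⁻³
  alloy R: M = 2.29×10⁻³
  alloy A: M = 1.52×10⁻³
Alloy Z ranks first.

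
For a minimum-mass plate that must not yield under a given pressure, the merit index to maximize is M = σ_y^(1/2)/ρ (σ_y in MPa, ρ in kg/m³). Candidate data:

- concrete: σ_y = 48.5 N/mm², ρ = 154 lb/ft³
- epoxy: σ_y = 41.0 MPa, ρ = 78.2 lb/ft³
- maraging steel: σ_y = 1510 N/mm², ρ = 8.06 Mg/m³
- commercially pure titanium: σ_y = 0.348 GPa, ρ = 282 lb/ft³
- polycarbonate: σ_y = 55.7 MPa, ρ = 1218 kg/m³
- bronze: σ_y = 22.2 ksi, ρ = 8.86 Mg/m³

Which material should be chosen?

polycarbonate

Normalizing units and computing the index:
  concrete: σ_y = 48.50 MPa, ρ = 2467 kg/m³
  epoxy: σ_y = 41.00 MPa, ρ = 1253 kg/m³
  maraging steel: σ_y = 1510 MPa, ρ = 8060 kg/m³
  commercially pure titanium: σ_y = 348.0 MPa, ρ = 4517 kg/m³
  polycarbonate: σ_y = 55.70 MPa, ρ = 1218 kg/m³
  bronze: σ_y = 153.1 MPa, ρ = 8860 kg/m³
  polycarbonate: M = 6.13×10⁻³
  epoxy: M = 5.11×10⁻³
  maraging steel: M = 4.82×10⁻³
  commercially pure titanium: M = 4.13×10⁻³
  concrete: M = 2.82×10⁻³
  bronze: M = 1.40×10⁻³
Highest index: polycarbonate.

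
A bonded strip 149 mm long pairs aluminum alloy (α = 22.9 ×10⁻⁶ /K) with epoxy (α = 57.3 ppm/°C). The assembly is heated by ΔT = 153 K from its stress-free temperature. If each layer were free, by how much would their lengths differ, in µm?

784 µm

Δα = |22.9 − 57.3|×10⁻⁶/K = 34.4×10⁻⁶/K.
ΔL_mismatch = Δα·L·ΔT = 34.4×10⁻⁶ × 149.0 mm × 153.0 K = 784 µm.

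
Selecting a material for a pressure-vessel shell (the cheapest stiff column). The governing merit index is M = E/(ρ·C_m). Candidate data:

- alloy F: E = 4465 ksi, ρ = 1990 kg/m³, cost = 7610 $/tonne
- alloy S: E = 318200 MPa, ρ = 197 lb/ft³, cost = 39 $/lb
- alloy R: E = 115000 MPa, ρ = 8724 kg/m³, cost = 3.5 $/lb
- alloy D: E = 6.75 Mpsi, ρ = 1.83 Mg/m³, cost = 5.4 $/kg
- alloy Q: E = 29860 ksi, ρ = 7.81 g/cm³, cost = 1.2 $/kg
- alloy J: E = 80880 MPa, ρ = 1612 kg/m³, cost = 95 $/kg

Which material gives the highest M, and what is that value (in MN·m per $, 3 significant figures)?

alloy Q, M = 22.0 MN·m per $

After converting to SI:
  alloy F: E = 30.79 GPa, ρ = 1990 kg/m³, cost = 7.610 $/kg
  alloy S: E = 318.2 GPa, ρ = 3156 kg/m³, cost = 85.98 $/kg
  alloy R: E = 115.0 GPa, ρ = 8724 kg/m³, cost = 7.716 $/kg
  alloy D: E = 46.54 GPa, ρ = 1830 kg/m³, cost = 5.400 $/kg
  alloy Q: E = 205.9 GPa, ρ = 7810 kg/m³, cost = 1.200 $/kg
  alloy J: E = 80.88 GPa, ρ = 1612 kg/m³, cost = 95.00 $/kg
  alloy Q: M = 22.0 MN·m per $
  alloy D: M = 4.71 MN·m per $
  alloy F: M = 2.03 MN·m per $
  alloy R: M = 1.71 MN·m per $
  alloy S: M = 1.17 MN·m per $
  alloy J: M = 0.528 MN·m per $
Alloy Q ranks first.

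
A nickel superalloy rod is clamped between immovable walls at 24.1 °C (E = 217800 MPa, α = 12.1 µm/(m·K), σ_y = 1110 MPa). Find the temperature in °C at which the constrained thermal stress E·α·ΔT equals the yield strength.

E = 217800 MPa = 217.8 GPa.
E·α·ΔT = 1110 MPa ⇒ ΔT = 1110 / (217.8×10³ × 12.1×10⁻⁶) = 421.2 K.
T = 24.1 + 421.2 = 445.3 °C.

445 °C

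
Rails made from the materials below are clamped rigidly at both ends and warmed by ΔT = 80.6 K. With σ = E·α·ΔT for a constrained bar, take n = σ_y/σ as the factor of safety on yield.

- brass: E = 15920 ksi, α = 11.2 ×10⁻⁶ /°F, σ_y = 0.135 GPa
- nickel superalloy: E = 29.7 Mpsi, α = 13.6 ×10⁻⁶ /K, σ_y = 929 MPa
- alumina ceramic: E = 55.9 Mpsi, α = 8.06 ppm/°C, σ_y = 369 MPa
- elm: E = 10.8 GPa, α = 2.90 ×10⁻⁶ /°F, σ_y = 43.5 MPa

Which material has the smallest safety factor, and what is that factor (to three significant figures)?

In consistent units (E in GPa, α in ×10⁻⁶/K, σ_y in MPa):
  brass: E = 109.8, α = 20.2, σ_y = 135.0 → σ = 178 MPa, n = 0.757
  nickel superalloy: E = 204.8, α = 13.6, σ_y = 929.0 → σ = 224 MPa, n = 4.14
  alumina ceramic: E = 385.4, α = 8.06, σ_y = 369.0 → σ = 250 MPa, n = 1.47
  elm: E = 10.80, α = 5.22, σ_y = 43.50 → σ = 4.54 MPa, n = 9.57
Smallest n: brass with n = 0.757.

brass, n = 0.757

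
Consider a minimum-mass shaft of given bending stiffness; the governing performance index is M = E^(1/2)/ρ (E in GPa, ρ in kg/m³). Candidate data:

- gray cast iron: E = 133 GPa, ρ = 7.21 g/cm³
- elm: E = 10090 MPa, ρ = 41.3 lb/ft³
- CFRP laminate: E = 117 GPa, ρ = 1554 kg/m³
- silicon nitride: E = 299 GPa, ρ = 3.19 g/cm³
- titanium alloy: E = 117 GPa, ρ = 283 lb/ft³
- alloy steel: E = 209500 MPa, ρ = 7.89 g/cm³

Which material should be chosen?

CFRP laminate

Normalizing units and computing the index:
  gray cast iron: E = 133.0 GPa, ρ = 7210 kg/m³
  elm: E = 10.09 GPa, ρ = 661.6 kg/m³
  CFRP laminate: E = 117.0 GPa, ρ = 1554 kg/m³
  silicon nitride: E = 299.0 GPa, ρ = 3190 kg/m³
  titanium alloy: E = 117.0 GPa, ρ = 4533 kg/m³
  alloy steel: E = 209.5 GPa, ρ = 7890 kg/m³
  CFRP laminate: M = 6.96×10⁻³
  silicon nitride: M = 5.42×10⁻³
  elm: M = 4.80×10⁻³
  titanium alloy: M = 2.39×10⁻³
  alloy steel: M = 1.83×10⁻³
  gray cast iron: M = 1.60×10⁻³
Highest index: CFRP laminate.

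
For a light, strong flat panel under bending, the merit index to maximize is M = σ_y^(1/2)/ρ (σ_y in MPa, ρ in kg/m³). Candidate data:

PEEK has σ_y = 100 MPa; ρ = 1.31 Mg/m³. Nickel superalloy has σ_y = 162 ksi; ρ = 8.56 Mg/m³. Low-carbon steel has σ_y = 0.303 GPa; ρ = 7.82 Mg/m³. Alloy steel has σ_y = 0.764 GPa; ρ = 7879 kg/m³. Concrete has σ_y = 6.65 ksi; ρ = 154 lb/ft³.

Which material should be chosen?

After converting to SI:
  PEEK: σ_y = 100.0 MPa, ρ = 1310 kg/m³
  nickel superalloy: σ_y = 1117 MPa, ρ = 8560 kg/m³
  low-carbon steel: σ_y = 303.0 MPa, ρ = 7820 kg/m³
  alloy steel: σ_y = 764.0 MPa, ρ = 7879 kg/m³
  concrete: σ_y = 45.85 MPa, ρ = 2467 kg/m³
  PEEK: M = 7.63×10⁻³
  nickel superalloy: M = 3.90×10⁻³
  alloy steel: M = 3.51×10⁻³
  concrete: M = 2.74×10⁻³
  low-carbon steel: M = 2.23×10⁻³
The maximum is for PEEK.

PEEK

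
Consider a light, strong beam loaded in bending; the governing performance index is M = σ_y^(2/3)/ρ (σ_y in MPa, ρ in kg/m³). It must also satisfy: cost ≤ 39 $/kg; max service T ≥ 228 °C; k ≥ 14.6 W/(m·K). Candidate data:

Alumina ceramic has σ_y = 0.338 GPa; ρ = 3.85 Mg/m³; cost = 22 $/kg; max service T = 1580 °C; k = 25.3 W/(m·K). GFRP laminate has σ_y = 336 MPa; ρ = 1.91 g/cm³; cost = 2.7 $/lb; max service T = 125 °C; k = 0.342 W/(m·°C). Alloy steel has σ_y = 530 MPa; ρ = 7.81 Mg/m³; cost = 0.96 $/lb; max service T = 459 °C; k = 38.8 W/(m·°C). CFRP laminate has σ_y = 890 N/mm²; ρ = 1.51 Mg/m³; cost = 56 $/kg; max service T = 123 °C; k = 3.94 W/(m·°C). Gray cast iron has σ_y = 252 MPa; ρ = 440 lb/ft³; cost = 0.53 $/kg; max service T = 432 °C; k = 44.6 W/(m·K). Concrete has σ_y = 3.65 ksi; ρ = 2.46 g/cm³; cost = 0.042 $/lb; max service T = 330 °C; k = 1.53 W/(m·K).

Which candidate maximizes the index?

Screen on constraints: cost ≤ 39 $/kg; max service T ≥ 228 °C; k ≥ 14.6 W/(m·K). Survivors: alumina ceramic, alloy steel, gray cast iron.
Normalizing units and computing the index:
  alumina ceramic: σ_y = 338.0 MPa, ρ = 3850 kg/m³
  alloy steel: σ_y = 530.0 MPa, ρ = 7810 kg/m³
  gray cast iron: σ_y = 252.0 MPa, ρ = 7048 kg/m³
  alumina ceramic: M = 12.6×10⁻³
  alloy steel: M = 8.39×10⁻³
  gray cast iron: M = 5.66×10⁻³
Highest index: alumina ceramic.

alumina ceramic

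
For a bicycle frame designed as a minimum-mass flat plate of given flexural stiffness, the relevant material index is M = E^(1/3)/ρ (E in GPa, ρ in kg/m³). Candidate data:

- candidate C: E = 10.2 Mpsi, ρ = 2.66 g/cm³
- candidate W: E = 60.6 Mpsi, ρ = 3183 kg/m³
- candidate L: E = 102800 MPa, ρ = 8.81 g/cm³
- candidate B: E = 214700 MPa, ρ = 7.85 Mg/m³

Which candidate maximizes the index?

Convert each candidate to consistent units, then evaluate M:
  candidate C: E = 70.33 GPa, ρ = 2660 kg/m³
  candidate W: E = 417.8 GPa, ρ = 3183 kg/m³
  candidate L: E = 102.8 GPa, ρ = 8810 kg/m³
  candidate B: E = 214.7 GPa, ρ = 7850 kg/m³
  candidate W: M = 2.35×10⁻³
  candidate C: M = 1.55×10⁻³
  candidate B: M = 0.763×10⁻³
  candidate L: M = 0.532×10⁻³
Highest index: candidate W.

candidate W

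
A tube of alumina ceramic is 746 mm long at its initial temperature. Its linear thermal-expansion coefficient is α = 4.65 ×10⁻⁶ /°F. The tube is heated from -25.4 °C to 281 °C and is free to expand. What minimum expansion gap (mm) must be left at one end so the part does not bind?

Convert α: 4.65×10⁻⁶/°F × (9/5) = 8.37×10⁻⁶/K.
ΔT = 281 − (-25.4) = 306.4 K.
ΔL = α·L₀·ΔT = 8.37×10⁻⁶ × 746 mm × 306.4 K = 1.91 mm.

1.91 mm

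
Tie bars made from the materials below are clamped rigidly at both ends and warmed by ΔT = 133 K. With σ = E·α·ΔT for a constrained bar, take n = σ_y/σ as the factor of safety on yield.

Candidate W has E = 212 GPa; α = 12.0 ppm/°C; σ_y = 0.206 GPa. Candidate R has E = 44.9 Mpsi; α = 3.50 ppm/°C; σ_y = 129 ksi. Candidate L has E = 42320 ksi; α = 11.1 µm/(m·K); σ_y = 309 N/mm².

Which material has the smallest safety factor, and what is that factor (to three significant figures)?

Converting E to GPa, α to ×10⁻⁶/K, σ_y to MPa, then σ and n for each:
  candidate W: E = 212.0, α = 12.0, σ_y = 206.0 → σ = 338 MPa, n = 0.609
  candidate R: E = 309.6, α = 3.50, σ_y = 889.4 → σ = 144 MPa, n = 6.17
  candidate L: E = 291.8, α = 11.1, σ_y = 309.0 → σ = 431 MPa, n = 0.717
Smallest n: candidate W with n = 0.609.

candidate W, n = 0.609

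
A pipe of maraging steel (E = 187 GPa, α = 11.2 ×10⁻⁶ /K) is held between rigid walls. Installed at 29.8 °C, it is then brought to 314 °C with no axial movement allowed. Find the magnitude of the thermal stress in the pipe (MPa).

ΔT = 284.2 K. Constrained thermal stress σ = E·α·ΔT = 187.0×10³ MPa × 11.2×10⁻⁶ × 284.2 = 595 MPa (compressive).

595 MPa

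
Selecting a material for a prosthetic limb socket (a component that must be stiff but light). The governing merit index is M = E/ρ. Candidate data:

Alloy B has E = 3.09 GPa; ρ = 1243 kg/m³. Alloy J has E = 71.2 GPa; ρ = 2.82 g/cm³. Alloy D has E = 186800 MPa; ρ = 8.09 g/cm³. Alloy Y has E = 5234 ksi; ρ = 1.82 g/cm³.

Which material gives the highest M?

alloy J

After converting to SI:
  alloy B: E = 3.090 GPa, ρ = 1243 kg/m³
  alloy J: E = 71.20 GPa, ρ = 2820 kg/m³
  alloy D: E = 186.8 GPa, ρ = 8090 kg/m³
  alloy Y: E = 36.09 GPa, ρ = 1820 kg/m³
  alloy J: M = 25.2 MN·m/kg
  alloy D: M = 23.1 MN·m/kg
  alloy Y: M = 19.8 MN·m/kg
  alloy B: M = 2.49 MN·m/kg
Alloy J has the largest M.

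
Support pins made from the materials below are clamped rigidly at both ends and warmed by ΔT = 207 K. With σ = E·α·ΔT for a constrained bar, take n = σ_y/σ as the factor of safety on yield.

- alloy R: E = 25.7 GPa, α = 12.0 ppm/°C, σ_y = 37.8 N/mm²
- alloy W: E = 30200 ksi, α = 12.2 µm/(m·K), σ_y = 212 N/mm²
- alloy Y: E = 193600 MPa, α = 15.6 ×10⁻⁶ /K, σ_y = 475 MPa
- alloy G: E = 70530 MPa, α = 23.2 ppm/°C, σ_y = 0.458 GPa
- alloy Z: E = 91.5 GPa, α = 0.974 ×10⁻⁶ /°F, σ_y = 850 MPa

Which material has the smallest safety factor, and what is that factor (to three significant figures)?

With everything in SI (GPa, ×10⁻⁶/K, MPa):
  alloy R: E = 25.70, α = 12.0, σ_y = 37.80 → σ = 63.8 MPa, n = 0.592
  alloy W: E = 208.2, α = 12.2, σ_y = 212.0 → σ = 526 MPa, n = 0.403
  alloy Y: E = 193.6, α = 15.6, σ_y = 475.0 → σ = 625 MPa, n = 0.760
  alloy G: E = 70.53, α = 23.2, σ_y = 458.0 → σ = 339 MPa, n = 1.35
  alloy Z: E = 91.50, α = 1.75, σ_y = 850.0 → σ = 33.2 MPa, n = 25.6
Alloy W has the lowest safety factor, n = 0.403.

alloy W, n = 0.403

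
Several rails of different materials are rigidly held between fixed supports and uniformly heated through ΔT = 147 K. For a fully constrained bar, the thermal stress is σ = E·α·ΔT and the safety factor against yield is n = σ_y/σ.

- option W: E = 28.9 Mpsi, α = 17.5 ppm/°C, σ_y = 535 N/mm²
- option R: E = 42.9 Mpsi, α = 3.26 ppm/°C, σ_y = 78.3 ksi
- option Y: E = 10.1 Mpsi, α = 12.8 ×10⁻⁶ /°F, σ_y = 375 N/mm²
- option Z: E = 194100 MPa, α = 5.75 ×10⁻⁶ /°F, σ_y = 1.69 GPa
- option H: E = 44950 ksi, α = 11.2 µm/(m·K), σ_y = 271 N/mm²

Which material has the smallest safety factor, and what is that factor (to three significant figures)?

option H, n = 0.531

Per material, after unit conversion:
  option W: E = 199.3, α = 17.5, σ_y = 535.0 → σ = 513 MPa, n = 1.04
  option R: E = 295.8, α = 3.26, σ_y = 539.9 → σ = 142 MPa, n = 3.81
  option Y: E = 69.64, α = 23.0, σ_y = 375.0 → σ = 236 MPa, n = 1.59
  option Z: E = 194.1, α = 10.3, σ_y = 1690 → σ = 295 MPa, n = 5.72
  option H: E = 309.9, α = 11.2, σ_y = 271.0 → σ = 510 MPa, n = 0.531
Smallest n: option H with n = 0.531.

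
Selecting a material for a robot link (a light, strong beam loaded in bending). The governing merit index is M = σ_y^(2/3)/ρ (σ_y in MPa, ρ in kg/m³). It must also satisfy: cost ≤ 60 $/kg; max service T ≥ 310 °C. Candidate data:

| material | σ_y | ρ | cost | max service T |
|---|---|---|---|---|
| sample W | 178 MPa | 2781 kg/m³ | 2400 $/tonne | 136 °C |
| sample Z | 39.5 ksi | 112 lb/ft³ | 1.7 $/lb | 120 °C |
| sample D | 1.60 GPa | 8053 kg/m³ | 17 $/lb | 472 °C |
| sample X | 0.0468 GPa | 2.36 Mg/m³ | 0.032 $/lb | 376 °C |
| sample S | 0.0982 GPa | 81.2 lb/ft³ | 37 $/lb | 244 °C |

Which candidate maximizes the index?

Screen on constraints: cost ≤ 60 $/kg; max service T ≥ 310 °C. Survivors: sample D, sample X.
Convert each candidate to consistent units, then evaluate M:
  sample D: σ_y = 1600 MPa, ρ = 8053 kg/m³
  sample X: σ_y = 46.80 MPa, ρ = 2360 kg/m³
  sample D: M = 17.0×10⁻³
  sample X: M = 5.50×10⁻³
Sample D has the largest M.

sample D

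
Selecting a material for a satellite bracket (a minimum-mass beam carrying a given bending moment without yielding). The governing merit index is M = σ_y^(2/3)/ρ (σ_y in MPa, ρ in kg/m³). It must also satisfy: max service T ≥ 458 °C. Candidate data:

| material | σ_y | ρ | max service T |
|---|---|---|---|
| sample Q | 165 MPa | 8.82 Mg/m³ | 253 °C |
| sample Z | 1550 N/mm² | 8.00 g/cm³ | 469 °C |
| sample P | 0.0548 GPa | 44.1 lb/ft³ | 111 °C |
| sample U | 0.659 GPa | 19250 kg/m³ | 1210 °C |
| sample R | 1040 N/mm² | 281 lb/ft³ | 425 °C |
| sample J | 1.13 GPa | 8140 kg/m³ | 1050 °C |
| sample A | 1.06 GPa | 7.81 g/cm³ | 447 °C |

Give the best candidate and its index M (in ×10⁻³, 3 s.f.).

sample Z, M = 16.7×10⁻³

Screen on constraints: max service T ≥ 458 °C. Survivors: sample Z, sample U, sample J.
Convert each candidate to consistent units, then evaluate M:
  sample Z: σ_y = 1550 MPa, ρ = 8000 kg/m³
  sample U: σ_y = 659.0 MPa, ρ = 19250 kg/m³
  sample J: σ_y = 1130 MPa, ρ = 8140 kg/m³
  sample Z: M = 16.7×10⁻³
  sample J: M = 13.3×10⁻³
  sample U: M = 3.93×10⁻³
Sample Z ranks first.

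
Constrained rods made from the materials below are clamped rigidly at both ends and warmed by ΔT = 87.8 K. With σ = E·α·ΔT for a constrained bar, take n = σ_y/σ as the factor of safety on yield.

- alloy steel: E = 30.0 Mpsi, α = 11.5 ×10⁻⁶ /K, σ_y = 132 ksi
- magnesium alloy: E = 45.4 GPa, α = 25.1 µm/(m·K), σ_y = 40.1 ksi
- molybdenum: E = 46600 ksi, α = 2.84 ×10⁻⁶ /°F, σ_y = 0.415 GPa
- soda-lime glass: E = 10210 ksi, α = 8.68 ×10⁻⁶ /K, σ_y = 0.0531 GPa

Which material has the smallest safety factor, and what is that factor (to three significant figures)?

With everything in SI (GPa, ×10⁻⁶/K, MPa):
  alloy steel: E = 206.8, α = 11.5, σ_y = 910.1 → σ = 209 MPa, n = 4.36
  magnesium alloy: E = 45.40, α = 25.1, σ_y = 276.5 → σ = 100 MPa, n = 2.76
  molybdenum: E = 321.3, α = 5.11, σ_y = 415.0 → σ = 144 MPa, n = 2.88
  soda-lime glass: E = 70.40, α = 8.68, σ_y = 53.10 → σ = 53.6 MPa, n = 0.990
Soda-lime glass has the lowest safety factor, n = 0.990.

soda-lime glass, n = 0.990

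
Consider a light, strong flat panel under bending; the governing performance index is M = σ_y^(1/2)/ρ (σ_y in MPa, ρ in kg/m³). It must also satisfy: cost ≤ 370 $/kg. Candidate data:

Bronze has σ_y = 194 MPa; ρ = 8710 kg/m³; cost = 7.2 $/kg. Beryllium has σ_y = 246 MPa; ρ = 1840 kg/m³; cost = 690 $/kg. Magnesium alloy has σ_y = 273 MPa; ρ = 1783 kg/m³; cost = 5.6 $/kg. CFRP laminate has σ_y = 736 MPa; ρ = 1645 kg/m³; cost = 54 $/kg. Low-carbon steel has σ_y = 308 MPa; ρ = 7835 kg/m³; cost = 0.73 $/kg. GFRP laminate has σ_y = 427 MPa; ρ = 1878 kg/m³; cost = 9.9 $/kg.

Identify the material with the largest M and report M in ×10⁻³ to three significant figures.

CFRP laminate, M = 16.5×10⁻³

Screen on constraints: cost ≤ 370 $/kg. Survivors: bronze, magnesium alloy, CFRP laminate, low-carbon steel, GFRP laminate.
Per-candidate index values:
  CFRP laminate: M = 16.5×10⁻³
  GFRP laminate: M = 11.0×10⁻³
  magnesium alloy: M = 9.27×10⁻³
  low-carbon steel: M = 2.24×10⁻³
  bronze: M = 1.60×10⁻³
CFRP laminate has the largest M.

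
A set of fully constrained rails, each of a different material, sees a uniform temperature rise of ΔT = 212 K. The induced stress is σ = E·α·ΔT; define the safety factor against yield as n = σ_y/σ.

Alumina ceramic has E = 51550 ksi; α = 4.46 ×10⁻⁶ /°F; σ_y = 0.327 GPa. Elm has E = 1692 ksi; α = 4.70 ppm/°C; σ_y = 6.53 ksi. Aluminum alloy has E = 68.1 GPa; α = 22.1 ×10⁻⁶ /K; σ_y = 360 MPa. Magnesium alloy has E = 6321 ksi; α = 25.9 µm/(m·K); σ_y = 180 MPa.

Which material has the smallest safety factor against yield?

Per material, after unit conversion:
  alumina ceramic: E = 355.4, α = 8.03, σ_y = 327.0 → σ = 605 MPa, n = 0.541
  elm: E = 11.67, α = 4.70, σ_y = 45.02 → σ = 11.6 MPa, n = 3.87
  aluminum alloy: E = 68.10, α = 22.1, σ_y = 360.0 → σ = 319 MPa, n = 1.13
  magnesium alloy: E = 43.58, α = 25.9, σ_y = 180.0 → σ = 239 MPa, n = 0.752
Alumina ceramic has the lowest safety factor, n = 0.541.

alumina ceramic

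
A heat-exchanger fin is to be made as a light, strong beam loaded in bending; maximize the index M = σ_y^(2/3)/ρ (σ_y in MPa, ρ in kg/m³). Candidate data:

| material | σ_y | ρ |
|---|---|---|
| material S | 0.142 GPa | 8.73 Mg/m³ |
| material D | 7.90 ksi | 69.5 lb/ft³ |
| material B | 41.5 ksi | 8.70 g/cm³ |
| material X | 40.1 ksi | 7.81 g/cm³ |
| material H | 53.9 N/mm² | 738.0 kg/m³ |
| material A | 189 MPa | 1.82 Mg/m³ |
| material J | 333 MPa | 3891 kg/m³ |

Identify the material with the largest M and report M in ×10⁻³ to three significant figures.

After converting to SI:
  material S: σ_y = 142.0 MPa, ρ = 8730 kg/m³
  material D: σ_y = 54.47 MPa, ρ = 1113 kg/m³
  material B: σ_y = 286.1 MPa, ρ = 8700 kg/m³
  material X: σ_y = 276.5 MPa, ρ = 7810 kg/m³
  material H: σ_y = 53.90 MPa, ρ = 738.0 kg/m³
  material A: σ_y = 189.0 MPa, ρ = 1820 kg/m³
  material J: σ_y = 333.0 MPa, ρ = 3891 kg/m³
  material H: M = 19.3×10⁻³
  material A: M = 18.1×10⁻³
  material D: M = 12.9×10⁻³
  material J: M = 12.3×10⁻³
  material X: M = 5.43×10⁻³
  material B: M = 4.99×10⁻³
  material S: M = 3.12×10⁻³
Highest index: material H.

material H, M = 19.3×10⁻³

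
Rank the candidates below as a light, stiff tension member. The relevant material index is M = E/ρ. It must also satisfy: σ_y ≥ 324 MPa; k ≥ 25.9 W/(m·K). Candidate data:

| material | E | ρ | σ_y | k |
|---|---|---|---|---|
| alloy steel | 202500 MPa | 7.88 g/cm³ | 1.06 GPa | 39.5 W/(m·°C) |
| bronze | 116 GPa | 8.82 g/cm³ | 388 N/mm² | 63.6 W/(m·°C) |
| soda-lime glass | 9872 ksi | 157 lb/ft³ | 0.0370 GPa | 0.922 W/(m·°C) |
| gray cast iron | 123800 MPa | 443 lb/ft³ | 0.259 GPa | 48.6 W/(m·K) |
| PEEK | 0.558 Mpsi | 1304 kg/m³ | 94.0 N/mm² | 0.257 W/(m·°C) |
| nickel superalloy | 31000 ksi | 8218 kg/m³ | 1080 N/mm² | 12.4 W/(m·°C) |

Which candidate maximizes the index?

alloy steel

Screen on constraints: σ_y ≥ 324 MPa; k ≥ 25.9 W/(m·K). Survivors: alloy steel, bronze.
Convert each candidate to consistent units, then evaluate M:
  alloy steel: E = 202.5 GPa, ρ = 7880 kg/m³
  bronze: E = 116.0 GPa, ρ = 8820 kg/m³
  alloy steel: M = 25.7 MN·m/kg
  bronze: M = 13.2 MN·m/kg
Alloy steel ranks first.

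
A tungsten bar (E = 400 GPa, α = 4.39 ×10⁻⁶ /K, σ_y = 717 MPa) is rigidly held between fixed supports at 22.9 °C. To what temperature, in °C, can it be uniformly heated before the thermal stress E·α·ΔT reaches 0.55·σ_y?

247 °C

E·α·ΔT = 394.4 MPa ⇒ ΔT = 394.4 / (400.0×10³ × 4.39×10⁻⁶) = 224.6 K.
T = 22.9 + 224.6 = 247.5 °C.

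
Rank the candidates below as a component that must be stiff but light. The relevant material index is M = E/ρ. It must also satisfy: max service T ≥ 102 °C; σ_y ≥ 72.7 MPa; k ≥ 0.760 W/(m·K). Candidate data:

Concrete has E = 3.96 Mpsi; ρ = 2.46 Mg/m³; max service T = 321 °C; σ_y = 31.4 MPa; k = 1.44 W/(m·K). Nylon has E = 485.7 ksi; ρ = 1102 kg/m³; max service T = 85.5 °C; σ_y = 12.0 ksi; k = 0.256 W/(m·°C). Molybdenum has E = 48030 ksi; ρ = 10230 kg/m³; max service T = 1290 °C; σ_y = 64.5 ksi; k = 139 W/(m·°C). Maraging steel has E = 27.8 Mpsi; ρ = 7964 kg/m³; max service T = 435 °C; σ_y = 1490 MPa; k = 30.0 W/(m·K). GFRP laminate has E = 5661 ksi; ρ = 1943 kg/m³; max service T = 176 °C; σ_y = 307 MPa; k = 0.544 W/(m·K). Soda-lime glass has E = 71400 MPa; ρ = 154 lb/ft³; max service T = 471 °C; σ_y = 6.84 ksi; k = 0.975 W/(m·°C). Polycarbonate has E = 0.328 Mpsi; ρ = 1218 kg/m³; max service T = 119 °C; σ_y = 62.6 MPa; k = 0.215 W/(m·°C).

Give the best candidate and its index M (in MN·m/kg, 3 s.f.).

molybdenum, M = 32.4 MN·m/kg

Screen on constraints: max service T ≥ 102 °C; σ_y ≥ 72.7 MPa; k ≥ 0.760 W/(m·K). Survivors: molybdenum, maraging steel.
In SI units:
  molybdenum: E = 331.2 GPa, ρ = 10230 kg/m³
  maraging steel: E = 191.7 GPa, ρ = 7964 kg/m³
  molybdenum: M = 32.4 MN·m/kg
  maraging steel: M = 24.1 MN·m/kg
Highest index: molybdenum.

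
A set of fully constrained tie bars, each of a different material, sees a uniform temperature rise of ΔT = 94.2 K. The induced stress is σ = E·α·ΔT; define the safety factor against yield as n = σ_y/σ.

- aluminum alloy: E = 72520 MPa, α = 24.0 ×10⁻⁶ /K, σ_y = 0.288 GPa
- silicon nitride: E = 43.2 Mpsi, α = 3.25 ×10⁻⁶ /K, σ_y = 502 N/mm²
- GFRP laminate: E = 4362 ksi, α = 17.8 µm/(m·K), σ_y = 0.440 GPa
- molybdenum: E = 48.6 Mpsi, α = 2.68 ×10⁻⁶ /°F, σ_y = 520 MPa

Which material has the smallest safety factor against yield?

aluminum alloy

Converting E to GPa, α to ×10⁻⁶/K, σ_y to MPa, then σ and n for each:
  aluminum alloy: E = 72.52, α = 24.0, σ_y = 288.0 → σ = 164 MPa, n = 1.76
  silicon nitride: E = 297.9, α = 3.25, σ_y = 502.0 → σ = 91.2 MPa, n = 5.51
  GFRP laminate: E = 30.07, α = 17.8, σ_y = 440.0 → σ = 50.4 MPa, n = 8.73
  molybdenum: E = 335.1, α = 4.82, σ_y = 520.0 → σ = 152 MPa, n = 3.41
Aluminum alloy has the lowest safety factor, n = 1.76.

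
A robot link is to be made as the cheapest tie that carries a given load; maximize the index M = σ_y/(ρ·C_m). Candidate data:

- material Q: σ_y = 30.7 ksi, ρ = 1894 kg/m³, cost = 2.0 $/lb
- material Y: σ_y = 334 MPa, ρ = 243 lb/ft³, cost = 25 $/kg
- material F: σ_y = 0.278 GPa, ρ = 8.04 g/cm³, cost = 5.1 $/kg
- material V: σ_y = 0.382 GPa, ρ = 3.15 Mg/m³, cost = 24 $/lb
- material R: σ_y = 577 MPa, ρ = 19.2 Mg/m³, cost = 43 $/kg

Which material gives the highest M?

Normalizing units and computing the index:
  material Q: σ_y = 211.7 MPa, ρ = 1894 kg/m³, cost = 4.409 $/kg
  material Y: σ_y = 334.0 MPa, ρ = 3892 kg/m³, cost = 25.00 $/kg
  material F: σ_y = 278.0 MPa, ρ = 8040 kg/m³, cost = 5.100 $/kg
  material V: σ_y = 382.0 MPa, ρ = 3150 kg/m³, cost = 52.91 $/kg
  material R: σ_y = 577.0 MPa, ρ = 19200 kg/m³, cost = 43.00 $/kg
  material Q: M = 25.3 kN·m per $
  material F: M = 6.78 kN·m per $
  material Y: M = 3.43 kN·m per $
  material V: M = 2.29 kN·m per $
  material R: M = 0.699 kN·m per $
Highest index: material Q.

material Q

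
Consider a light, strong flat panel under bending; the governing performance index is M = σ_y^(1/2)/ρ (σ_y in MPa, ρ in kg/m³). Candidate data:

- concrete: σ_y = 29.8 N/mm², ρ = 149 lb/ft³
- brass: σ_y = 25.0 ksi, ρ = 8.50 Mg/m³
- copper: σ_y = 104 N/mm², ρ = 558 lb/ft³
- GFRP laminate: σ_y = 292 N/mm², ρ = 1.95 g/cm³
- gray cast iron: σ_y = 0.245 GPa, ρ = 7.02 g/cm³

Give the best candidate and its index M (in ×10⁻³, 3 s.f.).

GFRP laminate, M = 8.76×10⁻³

Putting every candidate on a common basis:
  concrete: σ_y = 29.80 MPa, ρ = 2387 kg/m³
  brass: σ_y = 172.4 MPa, ρ = 8500 kg/m³
  copper: σ_y = 104.0 MPa, ρ = 8938 kg/m³
  GFRP laminate: σ_y = 292.0 MPa, ρ = 1950 kg/m³
  gray cast iron: σ_y = 245.0 MPa, ρ = 7020 kg/m³
  GFRP laminate: M = 8.76×10⁻³
  concrete: M = 2.29×10⁻³
  gray cast iron: M = 2.23×10⁻³
  brass: M = 1.54×10⁻³
  copper: M = 1.14×10⁻³
GFRP laminate ranks first.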